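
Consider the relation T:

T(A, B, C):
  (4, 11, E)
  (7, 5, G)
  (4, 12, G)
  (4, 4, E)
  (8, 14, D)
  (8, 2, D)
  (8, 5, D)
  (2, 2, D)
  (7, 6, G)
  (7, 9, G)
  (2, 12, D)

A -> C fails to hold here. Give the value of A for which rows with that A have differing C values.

A=4: 3 rows → C takes values {E, G} — violation
A=7: 3 rows → C = G, G, G ✓
A=8: 3 rows → C = D, D, D ✓
A=2: 2 rows → C = D, D ✓
The only A value with inconsistent C is A=4.

4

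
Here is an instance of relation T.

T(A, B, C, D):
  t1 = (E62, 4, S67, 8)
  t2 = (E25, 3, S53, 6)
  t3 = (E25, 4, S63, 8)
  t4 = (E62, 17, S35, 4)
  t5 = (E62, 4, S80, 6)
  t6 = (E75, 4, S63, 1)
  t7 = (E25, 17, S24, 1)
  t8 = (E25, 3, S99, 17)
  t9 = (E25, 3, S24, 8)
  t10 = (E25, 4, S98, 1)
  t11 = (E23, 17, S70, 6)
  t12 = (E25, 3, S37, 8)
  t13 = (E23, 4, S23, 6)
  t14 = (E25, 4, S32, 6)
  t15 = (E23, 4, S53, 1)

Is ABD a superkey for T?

No

Rows 9 and 12 have the same ABD value (A=E25, B=3, D=8) but are distinct tuples, so ABD does not determine every attribute — not a superkey.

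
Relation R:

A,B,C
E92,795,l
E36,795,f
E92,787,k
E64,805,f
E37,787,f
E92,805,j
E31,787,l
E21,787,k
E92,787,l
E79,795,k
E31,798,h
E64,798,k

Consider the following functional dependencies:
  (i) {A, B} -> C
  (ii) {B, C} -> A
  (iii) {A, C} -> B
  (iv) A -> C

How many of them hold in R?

0

(i) {A, B} -> C: (A=E92, B=787): 2 rows → C takes values {k, l} — violation — fails.
(ii) {B, C} -> A: (B=787, C=k): 2 rows → A takes values {E92, E21} — violation; (B=787, C=l): 2 rows → A takes values {E31, E92} — violation — fails.
(iii) {A, C} -> B: (A=E92, C=l): 2 rows → B takes values {795, 787} — violation — fails.
(iv) A -> C: A=E92: 4 rows → C takes values {l, k, j} — violation; A=E64: 2 rows → C takes values {f, k} — violation; A=E31: 2 rows → C takes values {l, h} — violation — fails.
None of the 4 dependencies hold.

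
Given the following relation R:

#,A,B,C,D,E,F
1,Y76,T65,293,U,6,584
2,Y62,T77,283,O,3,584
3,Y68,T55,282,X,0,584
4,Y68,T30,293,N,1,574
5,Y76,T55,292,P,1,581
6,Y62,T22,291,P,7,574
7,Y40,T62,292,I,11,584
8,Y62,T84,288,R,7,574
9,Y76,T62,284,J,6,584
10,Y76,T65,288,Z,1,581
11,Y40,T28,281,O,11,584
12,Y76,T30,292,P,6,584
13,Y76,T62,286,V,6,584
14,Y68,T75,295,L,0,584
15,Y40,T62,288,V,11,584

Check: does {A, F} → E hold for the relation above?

(A=Y76, F=584): rows 1, 9, 12, 13 → E = 6, 6, 6, 6 ✓
(A=Y62, F=584): row 2 → E = 3 ✓
(A=Y68, F=584): rows 3, 14 → E = 0, 0 ✓
(A=Y68, F=574): row 4 → E = 1 ✓
(A=Y76, F=581): rows 5, 10 → E = 1, 1 ✓
(A=Y62, F=574): rows 6, 8 → E = 7, 7 ✓
(A=Y40, F=584): rows 7, 11, 15 → E = 11, 11, 11 ✓
Every {A, F} value is associated with a single E value, so {A, F} → E holds.

Yes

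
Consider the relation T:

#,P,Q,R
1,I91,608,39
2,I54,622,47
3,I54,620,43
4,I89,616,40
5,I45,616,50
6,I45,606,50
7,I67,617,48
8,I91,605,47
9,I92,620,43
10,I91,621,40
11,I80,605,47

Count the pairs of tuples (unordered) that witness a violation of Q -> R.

1

Q=620: all 2 rows agree on R — 0 pairs.
Q=616: violating pairs (4,5) — 1 pair.
Q=605: all 2 rows agree on R — 0 pairs.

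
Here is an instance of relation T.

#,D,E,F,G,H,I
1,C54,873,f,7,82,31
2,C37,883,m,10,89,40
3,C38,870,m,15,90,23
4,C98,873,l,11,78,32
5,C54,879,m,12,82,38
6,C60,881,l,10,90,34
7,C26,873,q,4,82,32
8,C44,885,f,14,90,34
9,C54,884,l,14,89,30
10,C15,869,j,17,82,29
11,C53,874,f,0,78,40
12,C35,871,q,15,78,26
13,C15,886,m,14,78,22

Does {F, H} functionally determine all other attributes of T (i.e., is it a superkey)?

All 13 rows have distinct {F, H} values, so {F, H} → (all attributes) holds and {F, H} is a superkey.

Yes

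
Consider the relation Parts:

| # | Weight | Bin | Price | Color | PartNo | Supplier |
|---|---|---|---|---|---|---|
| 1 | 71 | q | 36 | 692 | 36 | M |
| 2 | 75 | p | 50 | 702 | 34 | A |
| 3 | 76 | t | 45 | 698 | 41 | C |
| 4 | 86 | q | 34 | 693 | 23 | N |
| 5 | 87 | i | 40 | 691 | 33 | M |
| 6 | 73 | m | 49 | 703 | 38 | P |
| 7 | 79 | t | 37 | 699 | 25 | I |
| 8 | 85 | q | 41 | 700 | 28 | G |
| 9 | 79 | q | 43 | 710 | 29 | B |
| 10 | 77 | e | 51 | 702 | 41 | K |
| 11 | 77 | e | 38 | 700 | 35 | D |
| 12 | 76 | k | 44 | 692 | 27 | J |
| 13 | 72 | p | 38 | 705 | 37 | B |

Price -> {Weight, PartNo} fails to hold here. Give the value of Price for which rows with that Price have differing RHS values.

Price=36: row 1 → {Weight,PartNo} = (71, 36) ✓
Price=50: row 2 → {Weight,PartNo} = (75, 34) ✓
Price=45: row 3 → {Weight,PartNo} = (76, 41) ✓
Price=34: row 4 → {Weight,PartNo} = (86, 23) ✓
Price=40: row 5 → {Weight,PartNo} = (87, 33) ✓
Price=49: row 6 → {Weight,PartNo} = (73, 38) ✓
Price=37: row 7 → {Weight,PartNo} = (79, 25) ✓
Price=41: row 8 → {Weight,PartNo} = (85, 28) ✓
Price=43: row 9 → {Weight,PartNo} = (79, 29) ✓
Price=51: row 10 → {Weight,PartNo} = (77, 41) ✓
Price=38: rows 11, 13 → {Weight,PartNo} takes values {(77, 35), (72, 37)} — violation
Price=44: row 12 → {Weight,PartNo} = (76, 27) ✓
The only Price value with inconsistent RHS is Price=38.

38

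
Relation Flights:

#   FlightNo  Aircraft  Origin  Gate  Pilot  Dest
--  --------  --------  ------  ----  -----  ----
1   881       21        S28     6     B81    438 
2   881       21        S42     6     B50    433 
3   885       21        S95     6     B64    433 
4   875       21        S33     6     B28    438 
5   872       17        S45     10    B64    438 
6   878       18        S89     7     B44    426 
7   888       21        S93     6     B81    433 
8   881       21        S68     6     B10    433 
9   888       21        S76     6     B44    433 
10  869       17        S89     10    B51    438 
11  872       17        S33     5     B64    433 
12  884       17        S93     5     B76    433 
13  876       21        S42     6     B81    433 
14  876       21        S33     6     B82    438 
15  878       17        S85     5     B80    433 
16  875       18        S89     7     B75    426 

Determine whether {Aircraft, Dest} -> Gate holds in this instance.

(Aircraft=21, Dest=438): rows 1, 4, 14 → Gate = 6, 6, 6 ✓
(Aircraft=21, Dest=433): rows 2, 3, 7, 8, 9, 13 → Gate = 6, 6, 6, 6, 6, 6 ✓
(Aircraft=17, Dest=438): rows 5, 10 → Gate = 10, 10 ✓
(Aircraft=18, Dest=426): rows 6, 16 → Gate = 7, 7 ✓
(Aircraft=17, Dest=433): rows 11, 12, 15 → Gate = 5, 5, 5 ✓
Every {Aircraft, Dest} value is associated with a single Gate value, so {Aircraft, Dest} -> Gate holds.

Yes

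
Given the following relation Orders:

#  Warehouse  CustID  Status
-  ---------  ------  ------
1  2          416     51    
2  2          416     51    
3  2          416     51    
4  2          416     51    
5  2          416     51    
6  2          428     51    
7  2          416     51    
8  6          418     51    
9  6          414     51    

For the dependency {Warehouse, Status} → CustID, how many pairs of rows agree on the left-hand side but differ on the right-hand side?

(Warehouse=2, Status=51): violating pairs (1,6), (2,6), (3,6), (4,6), (5,6), (6,7) — 6 pairs.
(Warehouse=6, Status=51): violating pairs (8,9) — 1 pair.

7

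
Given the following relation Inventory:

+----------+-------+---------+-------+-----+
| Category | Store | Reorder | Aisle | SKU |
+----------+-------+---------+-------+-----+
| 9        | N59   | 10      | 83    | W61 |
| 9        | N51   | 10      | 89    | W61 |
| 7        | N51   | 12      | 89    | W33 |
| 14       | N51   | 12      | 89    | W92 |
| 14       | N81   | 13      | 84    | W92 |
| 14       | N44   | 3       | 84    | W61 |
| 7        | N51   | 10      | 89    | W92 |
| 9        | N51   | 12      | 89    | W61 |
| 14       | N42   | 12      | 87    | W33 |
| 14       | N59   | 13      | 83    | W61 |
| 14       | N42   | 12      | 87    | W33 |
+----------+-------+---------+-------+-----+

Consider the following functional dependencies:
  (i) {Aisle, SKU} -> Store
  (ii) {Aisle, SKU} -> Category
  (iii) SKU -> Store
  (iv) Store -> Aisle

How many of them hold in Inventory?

2

(i) {Aisle, SKU} -> Store: every LHS value maps to a single RHS value — holds.
(ii) {Aisle, SKU} -> Category: (Aisle=83, SKU=W61): 2 rows → Category takes values {9, 14} — violation; (Aisle=89, SKU=W92): 2 rows → Category takes values {14, 7} — violation — fails.
(iii) SKU -> Store: SKU=W61: 5 rows → Store takes values {N59, N51, N44} — violation; SKU=W33: 3 rows → Store takes values {N51, N42} — violation; SKU=W92: 3 rows → Store takes values {N51, N81} — violation — fails.
(iv) Store -> Aisle: every LHS value maps to a single RHS value — holds.
2 of the 4 dependencies hold.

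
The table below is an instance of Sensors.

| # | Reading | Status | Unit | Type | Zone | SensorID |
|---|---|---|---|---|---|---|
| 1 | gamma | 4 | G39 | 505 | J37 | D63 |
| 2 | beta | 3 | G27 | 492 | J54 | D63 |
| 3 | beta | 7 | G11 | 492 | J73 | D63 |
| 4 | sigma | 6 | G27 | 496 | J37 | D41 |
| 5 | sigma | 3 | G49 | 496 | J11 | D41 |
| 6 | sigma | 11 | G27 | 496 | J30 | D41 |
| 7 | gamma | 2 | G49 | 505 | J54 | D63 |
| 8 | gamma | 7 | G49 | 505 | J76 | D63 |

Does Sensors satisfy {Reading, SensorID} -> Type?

Yes

(Reading=gamma, SensorID=D63): rows 1, 7, 8 → Type = 505, 505, 505 ✓
(Reading=beta, SensorID=D63): rows 2, 3 → Type = 492, 492 ✓
(Reading=sigma, SensorID=D41): rows 4, 5, 6 → Type = 496, 496, 496 ✓
Every {Reading, SensorID} value is associated with a single Type value, so {Reading, SensorID} -> Type holds.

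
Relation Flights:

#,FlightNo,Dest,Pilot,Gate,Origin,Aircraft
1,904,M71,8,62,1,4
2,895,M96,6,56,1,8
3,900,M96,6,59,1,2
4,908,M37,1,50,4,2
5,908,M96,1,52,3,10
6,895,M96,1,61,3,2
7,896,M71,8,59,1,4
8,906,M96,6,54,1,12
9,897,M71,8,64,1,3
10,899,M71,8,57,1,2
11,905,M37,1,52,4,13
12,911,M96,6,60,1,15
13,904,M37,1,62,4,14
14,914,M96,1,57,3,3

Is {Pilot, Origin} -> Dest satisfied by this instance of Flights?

(Pilot=8, Origin=1): rows 1, 7, 9, 10 → Dest = M71, M71, M71, M71 ✓
(Pilot=6, Origin=1): rows 2, 3, 8, 12 → Dest = M96, M96, M96, M96 ✓
(Pilot=1, Origin=4): rows 4, 11, 13 → Dest = M37, M37, M37 ✓
(Pilot=1, Origin=3): rows 5, 6, 14 → Dest = M96, M96, M96 ✓
Every {Pilot, Origin} value is associated with a single Dest value, so {Pilot, Origin} -> Dest holds.

Yes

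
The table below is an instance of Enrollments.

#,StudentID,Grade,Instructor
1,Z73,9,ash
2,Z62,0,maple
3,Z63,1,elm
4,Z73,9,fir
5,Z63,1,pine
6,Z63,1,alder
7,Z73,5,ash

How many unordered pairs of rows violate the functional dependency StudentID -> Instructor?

5

StudentID=Z73: violating pairs (1,4), (4,7) — 2 pairs.
StudentID=Z63: violating pairs (3,5), (3,6), (5,6) — 3 pairs.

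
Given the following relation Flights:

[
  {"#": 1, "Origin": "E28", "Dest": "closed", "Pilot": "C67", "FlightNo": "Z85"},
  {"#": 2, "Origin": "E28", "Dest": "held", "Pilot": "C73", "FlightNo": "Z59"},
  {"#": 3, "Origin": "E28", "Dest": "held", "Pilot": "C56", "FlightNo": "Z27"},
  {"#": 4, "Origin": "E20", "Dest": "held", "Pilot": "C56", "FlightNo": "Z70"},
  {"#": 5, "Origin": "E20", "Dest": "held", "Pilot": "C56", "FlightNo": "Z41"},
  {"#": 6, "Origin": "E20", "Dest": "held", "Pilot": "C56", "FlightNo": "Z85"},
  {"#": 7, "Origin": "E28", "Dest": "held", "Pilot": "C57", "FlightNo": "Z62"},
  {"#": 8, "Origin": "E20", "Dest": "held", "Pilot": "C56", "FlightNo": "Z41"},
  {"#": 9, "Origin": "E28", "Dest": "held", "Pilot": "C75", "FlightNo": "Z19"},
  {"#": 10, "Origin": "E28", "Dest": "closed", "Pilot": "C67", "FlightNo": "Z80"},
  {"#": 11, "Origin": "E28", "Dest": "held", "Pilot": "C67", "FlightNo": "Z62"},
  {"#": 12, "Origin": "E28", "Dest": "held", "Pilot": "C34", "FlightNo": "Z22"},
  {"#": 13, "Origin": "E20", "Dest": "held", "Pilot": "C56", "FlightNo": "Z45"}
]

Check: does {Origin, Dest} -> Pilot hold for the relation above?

(Origin=E28, Dest=closed): rows 1, 10 → Pilot = C67, C67 ✓
(Origin=E28, Dest=held): rows 2, 3, 7, 9, 11, 12 → Pilot takes values {C73, C56, C57, C75, C67, C34} — violation
(Origin=E20, Dest=held): rows 4, 5, 6, 8, 13 → Pilot = C56, C56, C56, C56, C56 ✓
Two rows agree on {Origin, Dest} but differ on Pilot, so {Origin, Dest} -> Pilot does not hold.

No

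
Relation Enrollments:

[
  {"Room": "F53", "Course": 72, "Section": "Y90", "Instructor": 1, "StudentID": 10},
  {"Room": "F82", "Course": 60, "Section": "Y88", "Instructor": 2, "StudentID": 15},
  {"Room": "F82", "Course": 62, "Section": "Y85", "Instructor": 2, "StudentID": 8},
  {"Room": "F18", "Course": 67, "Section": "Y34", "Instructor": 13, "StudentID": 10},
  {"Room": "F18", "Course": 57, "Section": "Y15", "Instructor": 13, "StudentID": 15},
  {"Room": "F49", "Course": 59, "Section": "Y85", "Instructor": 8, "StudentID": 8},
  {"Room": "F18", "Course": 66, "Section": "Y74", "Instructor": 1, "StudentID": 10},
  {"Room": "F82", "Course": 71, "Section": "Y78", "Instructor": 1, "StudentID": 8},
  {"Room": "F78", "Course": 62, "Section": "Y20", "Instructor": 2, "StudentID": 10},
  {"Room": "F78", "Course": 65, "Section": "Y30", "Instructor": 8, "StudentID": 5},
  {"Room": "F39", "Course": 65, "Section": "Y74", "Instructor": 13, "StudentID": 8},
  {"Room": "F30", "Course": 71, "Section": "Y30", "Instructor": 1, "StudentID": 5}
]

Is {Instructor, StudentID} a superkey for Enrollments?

Two distinct rows share (Instructor=1, StudentID=10), so {Instructor, StudentID} does not determine every attribute — not a superkey.

No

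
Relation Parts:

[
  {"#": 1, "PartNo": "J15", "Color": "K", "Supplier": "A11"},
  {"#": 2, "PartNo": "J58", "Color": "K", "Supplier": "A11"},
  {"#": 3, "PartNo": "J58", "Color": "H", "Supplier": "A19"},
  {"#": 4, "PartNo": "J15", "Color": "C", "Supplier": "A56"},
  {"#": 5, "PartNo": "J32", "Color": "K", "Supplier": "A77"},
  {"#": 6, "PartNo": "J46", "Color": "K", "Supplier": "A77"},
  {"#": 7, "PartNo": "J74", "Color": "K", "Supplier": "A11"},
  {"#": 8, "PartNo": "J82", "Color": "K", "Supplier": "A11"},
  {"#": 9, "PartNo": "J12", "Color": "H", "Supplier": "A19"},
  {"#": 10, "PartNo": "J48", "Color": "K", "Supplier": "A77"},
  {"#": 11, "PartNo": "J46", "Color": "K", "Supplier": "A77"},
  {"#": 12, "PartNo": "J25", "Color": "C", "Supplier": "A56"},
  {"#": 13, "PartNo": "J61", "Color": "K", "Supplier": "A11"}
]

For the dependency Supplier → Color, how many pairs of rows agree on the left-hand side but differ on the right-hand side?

0

Supplier=A11: all 5 rows agree on Color — 0 pairs.
Supplier=A19: all 2 rows agree on Color — 0 pairs.
Supplier=A56: all 2 rows agree on Color — 0 pairs.
Supplier=A77: all 4 rows agree on Color — 0 pairs.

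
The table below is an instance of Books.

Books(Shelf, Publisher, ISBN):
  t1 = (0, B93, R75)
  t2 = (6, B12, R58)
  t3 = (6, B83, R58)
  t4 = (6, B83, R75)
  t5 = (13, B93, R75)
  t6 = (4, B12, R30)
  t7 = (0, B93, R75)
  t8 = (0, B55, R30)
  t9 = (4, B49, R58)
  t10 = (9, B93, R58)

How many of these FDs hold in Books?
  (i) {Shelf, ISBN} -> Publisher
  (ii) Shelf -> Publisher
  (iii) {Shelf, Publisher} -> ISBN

0

(i) {Shelf, ISBN} -> Publisher: (Shelf=6, ISBN=R58): rows 2, 3 → Publisher takes values {B12, B83} — violation — fails.
(ii) Shelf -> Publisher: Shelf=0: rows 1, 7, 8 → Publisher takes values {B93, B55} — violation; Shelf=6: rows 2, 3, 4 → Publisher takes values {B12, B83} — violation; Shelf=4: rows 6, 9 → Publisher takes values {B12, B49} — violation — fails.
(iii) {Shelf, Publisher} -> ISBN: (Shelf=6, Publisher=B83): rows 3, 4 → ISBN takes values {R58, R75} — violation — fails.
None of the 3 dependencies hold.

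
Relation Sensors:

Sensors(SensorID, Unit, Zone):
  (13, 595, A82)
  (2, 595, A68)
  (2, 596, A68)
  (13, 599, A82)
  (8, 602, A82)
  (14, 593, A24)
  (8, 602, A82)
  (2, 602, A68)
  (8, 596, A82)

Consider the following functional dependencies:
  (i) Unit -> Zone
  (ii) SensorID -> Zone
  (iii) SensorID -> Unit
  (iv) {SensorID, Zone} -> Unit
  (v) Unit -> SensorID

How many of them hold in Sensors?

1

(i) Unit -> Zone: Unit=595: 2 rows → Zone takes values {A82, A68} — violation; Unit=596: 2 rows → Zone takes values {A68, A82} — violation; Unit=602: 3 rows → Zone takes values {A82, A68} — violation — fails.
(ii) SensorID -> Zone: every LHS value maps to a single RHS value — holds.
(iii) SensorID -> Unit: SensorID=13: 2 rows → Unit takes values {595, 599} — violation; SensorID=2: 3 rows → Unit takes values {595, 596, 602} — violation; SensorID=8: 3 rows → Unit takes values {602, 596} — violation — fails.
(iv) {SensorID, Zone} -> Unit: (SensorID=13, Zone=A82): 2 rows → Unit takes values {595, 599} — violation; (SensorID=2, Zone=A68): 3 rows → Unit takes values {595, 596, 602} — violation; (SensorID=8, Zone=A82): 3 rows → Unit takes values {602, 596} — violation — fails.
(v) Unit -> SensorID: Unit=595: 2 rows → SensorID takes values {13, 2} — violation; Unit=596: 2 rows → SensorID takes values {2, 8} — violation; Unit=602: 3 rows → SensorID takes values {8, 2} — violation — fails.
1 of the 5 dependencies holds.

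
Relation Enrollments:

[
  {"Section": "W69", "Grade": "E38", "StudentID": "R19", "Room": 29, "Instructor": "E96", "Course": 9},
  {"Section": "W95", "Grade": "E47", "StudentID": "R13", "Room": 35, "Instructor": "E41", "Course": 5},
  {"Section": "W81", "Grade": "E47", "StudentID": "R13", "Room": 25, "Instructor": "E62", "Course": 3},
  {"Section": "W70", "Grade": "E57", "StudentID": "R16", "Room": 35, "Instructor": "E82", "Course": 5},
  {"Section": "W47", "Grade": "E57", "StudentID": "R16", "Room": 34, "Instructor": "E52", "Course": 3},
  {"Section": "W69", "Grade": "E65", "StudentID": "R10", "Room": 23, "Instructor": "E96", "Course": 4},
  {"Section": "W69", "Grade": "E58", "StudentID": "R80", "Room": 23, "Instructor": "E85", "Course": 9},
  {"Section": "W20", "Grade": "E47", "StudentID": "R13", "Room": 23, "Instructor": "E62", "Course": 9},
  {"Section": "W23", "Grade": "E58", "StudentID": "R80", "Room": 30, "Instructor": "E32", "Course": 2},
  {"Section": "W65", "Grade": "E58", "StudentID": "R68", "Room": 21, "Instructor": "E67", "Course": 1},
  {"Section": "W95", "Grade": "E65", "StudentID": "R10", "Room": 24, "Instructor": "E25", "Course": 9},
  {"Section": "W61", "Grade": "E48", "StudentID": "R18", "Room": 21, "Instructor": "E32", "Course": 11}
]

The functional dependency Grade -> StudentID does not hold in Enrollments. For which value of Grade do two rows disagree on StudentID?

E58

Grade=E38: 1 row → StudentID = R19 ✓
Grade=E47: 3 rows → StudentID = R13, R13, R13 ✓
Grade=E57: 2 rows → StudentID = R16, R16 ✓
Grade=E65: 2 rows → StudentID = R10, R10 ✓
Grade=E58: 3 rows → StudentID takes values {R80, R68} — violation
Grade=E48: 1 row → StudentID = R18 ✓
The only Grade value with inconsistent StudentID is Grade=E58.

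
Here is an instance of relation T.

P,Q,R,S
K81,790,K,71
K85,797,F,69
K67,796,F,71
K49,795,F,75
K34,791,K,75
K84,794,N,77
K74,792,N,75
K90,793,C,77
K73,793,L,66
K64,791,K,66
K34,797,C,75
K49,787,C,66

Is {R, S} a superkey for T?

All 12 rows have distinct {R, S} values, so {R, S} → (all attributes) holds and {R, S} is a superkey.

Yes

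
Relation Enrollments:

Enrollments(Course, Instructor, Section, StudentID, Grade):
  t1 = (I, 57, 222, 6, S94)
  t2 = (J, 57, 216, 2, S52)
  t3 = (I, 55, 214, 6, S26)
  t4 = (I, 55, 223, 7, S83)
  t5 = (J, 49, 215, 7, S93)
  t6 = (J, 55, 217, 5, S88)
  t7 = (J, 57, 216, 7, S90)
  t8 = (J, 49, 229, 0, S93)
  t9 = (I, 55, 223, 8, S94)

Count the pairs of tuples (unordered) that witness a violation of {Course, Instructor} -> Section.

3

(Course=J, Instructor=57): all 2 rows agree on Section — 0 pairs.
(Course=I, Instructor=55): violating pairs (3,4), (3,9) — 2 pairs.
(Course=J, Instructor=49): violating pairs (5,8) — 1 pair.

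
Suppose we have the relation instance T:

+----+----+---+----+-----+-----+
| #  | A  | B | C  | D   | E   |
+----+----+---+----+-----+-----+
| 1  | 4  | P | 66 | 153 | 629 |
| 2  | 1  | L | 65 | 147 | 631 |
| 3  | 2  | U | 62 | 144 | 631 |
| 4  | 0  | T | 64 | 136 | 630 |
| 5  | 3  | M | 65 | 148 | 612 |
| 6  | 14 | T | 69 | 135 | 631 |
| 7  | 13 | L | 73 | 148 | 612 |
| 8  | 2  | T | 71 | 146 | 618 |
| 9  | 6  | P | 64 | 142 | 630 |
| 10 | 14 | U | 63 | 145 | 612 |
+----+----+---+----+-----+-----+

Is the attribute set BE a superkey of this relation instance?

Yes

All 10 rows have distinct BE values, so BE → (all attributes) holds and BE is a superkey.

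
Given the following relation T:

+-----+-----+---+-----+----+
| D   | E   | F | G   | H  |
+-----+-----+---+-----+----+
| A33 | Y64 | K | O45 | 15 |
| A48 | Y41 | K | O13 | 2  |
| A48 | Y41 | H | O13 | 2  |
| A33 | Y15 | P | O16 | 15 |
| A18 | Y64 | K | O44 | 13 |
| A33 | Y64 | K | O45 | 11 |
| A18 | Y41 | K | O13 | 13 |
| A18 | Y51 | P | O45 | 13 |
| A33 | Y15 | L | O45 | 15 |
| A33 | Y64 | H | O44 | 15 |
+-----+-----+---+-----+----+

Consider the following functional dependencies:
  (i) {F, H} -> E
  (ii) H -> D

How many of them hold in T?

(i) {F, H} -> E: (F=K, H=13): 2 rows → E takes values {Y64, Y41} — violation — fails.
(ii) H -> D: every LHS value maps to a single RHS value — holds.
1 of the 2 dependencies holds.

1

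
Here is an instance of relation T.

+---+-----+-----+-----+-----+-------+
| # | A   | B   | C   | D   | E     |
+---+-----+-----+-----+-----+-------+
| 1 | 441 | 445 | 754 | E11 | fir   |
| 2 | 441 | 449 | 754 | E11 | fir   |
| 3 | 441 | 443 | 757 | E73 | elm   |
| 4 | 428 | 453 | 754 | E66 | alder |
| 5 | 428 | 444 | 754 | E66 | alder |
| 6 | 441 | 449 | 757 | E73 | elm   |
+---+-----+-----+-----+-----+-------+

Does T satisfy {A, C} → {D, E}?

(A=441, C=754): rows 1, 2 → {D,E} = (E11, fir), (E11, fir) ✓
(A=441, C=757): rows 3, 6 → {D,E} = (E73, elm), (E73, elm) ✓
(A=428, C=754): rows 4, 5 → {D,E} = (E66, alder), (E66, alder) ✓
Every {A, C} value is associated with a single {D, E} value, so {A, C} → {D, E} holds.

Yes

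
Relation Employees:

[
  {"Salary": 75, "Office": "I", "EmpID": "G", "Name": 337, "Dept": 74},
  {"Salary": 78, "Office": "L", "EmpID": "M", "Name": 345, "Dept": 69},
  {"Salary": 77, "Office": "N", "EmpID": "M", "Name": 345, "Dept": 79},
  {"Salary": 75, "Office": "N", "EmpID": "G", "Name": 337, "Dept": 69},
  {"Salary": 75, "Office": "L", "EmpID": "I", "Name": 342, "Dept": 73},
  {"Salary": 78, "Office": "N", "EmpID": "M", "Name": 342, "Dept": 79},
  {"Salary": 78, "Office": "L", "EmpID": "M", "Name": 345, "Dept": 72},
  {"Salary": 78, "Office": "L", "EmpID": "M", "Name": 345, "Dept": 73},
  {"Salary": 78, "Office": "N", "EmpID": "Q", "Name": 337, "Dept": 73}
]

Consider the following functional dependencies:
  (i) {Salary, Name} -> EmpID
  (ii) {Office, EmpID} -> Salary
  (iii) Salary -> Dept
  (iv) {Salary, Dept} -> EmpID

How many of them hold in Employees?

1

(i) {Salary, Name} -> EmpID: every LHS value maps to a single RHS value — holds.
(ii) {Office, EmpID} -> Salary: (Office=N, EmpID=M): 2 rows → Salary takes values {77, 78} — violation — fails.
(iii) Salary -> Dept: Salary=75: 3 rows → Dept takes values {74, 69, 73} — violation; Salary=78: 5 rows → Dept takes values {69, 79, 72, 73} — violation — fails.
(iv) {Salary, Dept} -> EmpID: (Salary=78, Dept=73): 2 rows → EmpID takes values {M, Q} — violation — fails.
1 of the 4 dependencies holds.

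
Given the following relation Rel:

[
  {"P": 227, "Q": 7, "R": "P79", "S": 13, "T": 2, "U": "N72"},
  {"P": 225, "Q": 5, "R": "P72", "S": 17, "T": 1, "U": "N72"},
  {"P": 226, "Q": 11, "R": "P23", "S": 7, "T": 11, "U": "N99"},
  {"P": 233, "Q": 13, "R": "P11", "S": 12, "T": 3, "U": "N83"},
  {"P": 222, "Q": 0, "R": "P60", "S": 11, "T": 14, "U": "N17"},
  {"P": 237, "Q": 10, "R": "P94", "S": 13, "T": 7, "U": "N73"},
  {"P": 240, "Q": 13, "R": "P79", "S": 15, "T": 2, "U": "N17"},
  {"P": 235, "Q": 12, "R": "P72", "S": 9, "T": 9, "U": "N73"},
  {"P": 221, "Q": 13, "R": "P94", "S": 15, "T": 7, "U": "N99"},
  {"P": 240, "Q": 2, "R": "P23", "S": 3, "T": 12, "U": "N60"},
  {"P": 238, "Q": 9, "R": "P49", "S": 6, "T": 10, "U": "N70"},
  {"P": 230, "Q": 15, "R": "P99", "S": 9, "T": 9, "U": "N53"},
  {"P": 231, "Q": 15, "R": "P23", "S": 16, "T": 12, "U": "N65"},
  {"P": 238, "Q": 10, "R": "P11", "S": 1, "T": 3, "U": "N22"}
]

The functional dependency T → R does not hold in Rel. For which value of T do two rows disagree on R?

T=2: 2 rows → R = P79, P79 ✓
T=1: 1 row → R = P72 ✓
T=11: 1 row → R = P23 ✓
T=3: 2 rows → R = P11, P11 ✓
T=14: 1 row → R = P60 ✓
T=7: 2 rows → R = P94, P94 ✓
T=9: 2 rows → R takes values {P72, P99} — violation
T=12: 2 rows → R = P23, P23 ✓
T=10: 1 row → R = P49 ✓
The only T value with inconsistent R is T=9.

9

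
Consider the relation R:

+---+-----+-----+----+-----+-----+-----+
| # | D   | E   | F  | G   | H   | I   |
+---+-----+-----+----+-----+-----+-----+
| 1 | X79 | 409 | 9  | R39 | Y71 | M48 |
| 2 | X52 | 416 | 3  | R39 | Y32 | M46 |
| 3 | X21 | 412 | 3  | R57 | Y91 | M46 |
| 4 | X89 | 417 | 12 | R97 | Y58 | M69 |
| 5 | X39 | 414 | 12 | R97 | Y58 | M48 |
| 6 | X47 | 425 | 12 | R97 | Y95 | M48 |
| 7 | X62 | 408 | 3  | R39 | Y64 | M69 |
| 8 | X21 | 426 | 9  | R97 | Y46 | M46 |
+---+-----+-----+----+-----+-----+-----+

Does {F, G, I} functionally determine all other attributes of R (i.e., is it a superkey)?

Rows 5 and 6 have the same {F, G, I} value (F=12, G=R97, I=M48) but are distinct tuples, so {F, G, I} does not determine every attribute — not a superkey.

No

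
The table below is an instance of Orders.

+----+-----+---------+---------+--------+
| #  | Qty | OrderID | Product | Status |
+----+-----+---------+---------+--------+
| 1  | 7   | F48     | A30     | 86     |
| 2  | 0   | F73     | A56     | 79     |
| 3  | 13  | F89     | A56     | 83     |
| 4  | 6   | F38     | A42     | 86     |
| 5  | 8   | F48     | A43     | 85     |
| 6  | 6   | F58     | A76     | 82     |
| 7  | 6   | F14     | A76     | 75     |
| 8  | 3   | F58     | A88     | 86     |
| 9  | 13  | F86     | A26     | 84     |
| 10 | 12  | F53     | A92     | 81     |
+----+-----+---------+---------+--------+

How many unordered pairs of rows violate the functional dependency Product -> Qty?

1

Product=A56: violating pairs (2,3) — 1 pair.
Product=A76: all 2 rows agree on Qty — 0 pairs.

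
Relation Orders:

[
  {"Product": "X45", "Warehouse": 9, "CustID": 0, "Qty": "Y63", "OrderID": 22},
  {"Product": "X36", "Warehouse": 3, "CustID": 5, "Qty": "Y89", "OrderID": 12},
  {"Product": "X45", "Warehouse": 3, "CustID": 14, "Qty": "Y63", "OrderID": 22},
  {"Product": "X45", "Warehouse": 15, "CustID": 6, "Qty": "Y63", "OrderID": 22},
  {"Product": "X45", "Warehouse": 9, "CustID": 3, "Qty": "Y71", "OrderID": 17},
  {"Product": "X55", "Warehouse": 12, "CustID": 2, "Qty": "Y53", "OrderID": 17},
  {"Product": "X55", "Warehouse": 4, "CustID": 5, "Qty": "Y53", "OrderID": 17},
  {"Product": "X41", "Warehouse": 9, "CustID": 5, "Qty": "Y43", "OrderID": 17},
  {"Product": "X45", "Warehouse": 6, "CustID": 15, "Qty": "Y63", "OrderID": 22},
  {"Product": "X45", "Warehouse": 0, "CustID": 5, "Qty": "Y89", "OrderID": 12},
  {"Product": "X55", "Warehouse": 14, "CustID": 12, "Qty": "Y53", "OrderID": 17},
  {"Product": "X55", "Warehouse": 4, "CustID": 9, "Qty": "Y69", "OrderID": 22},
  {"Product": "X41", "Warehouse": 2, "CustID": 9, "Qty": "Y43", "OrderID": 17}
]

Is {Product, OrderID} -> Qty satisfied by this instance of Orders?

Yes

(Product=X45, OrderID=22): 4 rows → Qty = Y63, Y63, Y63, Y63 ✓
(Product=X36, OrderID=12): 1 row → Qty = Y89 ✓
(Product=X45, OrderID=17): 1 row → Qty = Y71 ✓
(Product=X55, OrderID=17): 3 rows → Qty = Y53, Y53, Y53 ✓
(Product=X41, OrderID=17): 2 rows → Qty = Y43, Y43 ✓
(Product=X45, OrderID=12): 1 row → Qty = Y89 ✓
(Product=X55, OrderID=22): 1 row → Qty = Y69 ✓
Every {Product, OrderID} value is associated with a single Qty value, so {Product, OrderID} -> Qty holds.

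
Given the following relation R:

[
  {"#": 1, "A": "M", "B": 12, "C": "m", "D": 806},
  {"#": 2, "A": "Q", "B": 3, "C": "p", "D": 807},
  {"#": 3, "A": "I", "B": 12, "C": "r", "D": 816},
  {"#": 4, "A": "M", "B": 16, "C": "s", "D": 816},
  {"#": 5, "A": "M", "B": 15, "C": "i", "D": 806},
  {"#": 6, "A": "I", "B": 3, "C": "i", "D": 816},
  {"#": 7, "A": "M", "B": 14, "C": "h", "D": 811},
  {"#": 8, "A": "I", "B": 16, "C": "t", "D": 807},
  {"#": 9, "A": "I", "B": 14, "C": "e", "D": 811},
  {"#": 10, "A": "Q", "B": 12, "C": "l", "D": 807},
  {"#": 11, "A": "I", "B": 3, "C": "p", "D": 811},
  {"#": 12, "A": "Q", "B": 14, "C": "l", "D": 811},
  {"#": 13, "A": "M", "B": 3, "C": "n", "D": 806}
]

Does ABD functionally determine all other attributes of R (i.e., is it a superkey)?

Yes

All 13 rows have distinct ABD values, so ABD → (all attributes) holds and ABD is a superkey.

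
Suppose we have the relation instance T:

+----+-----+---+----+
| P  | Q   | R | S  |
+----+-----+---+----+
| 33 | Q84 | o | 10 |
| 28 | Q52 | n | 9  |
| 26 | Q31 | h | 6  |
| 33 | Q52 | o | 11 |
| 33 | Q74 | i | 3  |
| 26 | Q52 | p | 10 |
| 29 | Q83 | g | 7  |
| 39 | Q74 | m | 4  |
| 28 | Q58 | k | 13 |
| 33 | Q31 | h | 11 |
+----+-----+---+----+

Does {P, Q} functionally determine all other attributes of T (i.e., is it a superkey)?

All 10 rows have distinct {P, Q} values, so {P, Q} → (all attributes) holds and {P, Q} is a superkey.

Yes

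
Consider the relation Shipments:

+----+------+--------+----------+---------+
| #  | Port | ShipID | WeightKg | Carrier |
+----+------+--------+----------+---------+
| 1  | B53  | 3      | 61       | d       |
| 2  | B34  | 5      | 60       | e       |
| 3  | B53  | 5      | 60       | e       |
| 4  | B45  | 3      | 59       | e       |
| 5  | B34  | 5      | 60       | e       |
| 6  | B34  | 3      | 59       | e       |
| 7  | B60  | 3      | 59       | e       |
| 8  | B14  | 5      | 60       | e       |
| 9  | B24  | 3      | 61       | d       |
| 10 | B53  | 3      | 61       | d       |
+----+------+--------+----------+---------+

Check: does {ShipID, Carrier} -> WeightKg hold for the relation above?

(ShipID=3, Carrier=d): rows 1, 9, 10 → WeightKg = 61, 61, 61 ✓
(ShipID=5, Carrier=e): rows 2, 3, 5, 8 → WeightKg = 60, 60, 60, 60 ✓
(ShipID=3, Carrier=e): rows 4, 6, 7 → WeightKg = 59, 59, 59 ✓
Every {ShipID, Carrier} value is associated with a single WeightKg value, so {ShipID, Carrier} -> WeightKg holds.

Yes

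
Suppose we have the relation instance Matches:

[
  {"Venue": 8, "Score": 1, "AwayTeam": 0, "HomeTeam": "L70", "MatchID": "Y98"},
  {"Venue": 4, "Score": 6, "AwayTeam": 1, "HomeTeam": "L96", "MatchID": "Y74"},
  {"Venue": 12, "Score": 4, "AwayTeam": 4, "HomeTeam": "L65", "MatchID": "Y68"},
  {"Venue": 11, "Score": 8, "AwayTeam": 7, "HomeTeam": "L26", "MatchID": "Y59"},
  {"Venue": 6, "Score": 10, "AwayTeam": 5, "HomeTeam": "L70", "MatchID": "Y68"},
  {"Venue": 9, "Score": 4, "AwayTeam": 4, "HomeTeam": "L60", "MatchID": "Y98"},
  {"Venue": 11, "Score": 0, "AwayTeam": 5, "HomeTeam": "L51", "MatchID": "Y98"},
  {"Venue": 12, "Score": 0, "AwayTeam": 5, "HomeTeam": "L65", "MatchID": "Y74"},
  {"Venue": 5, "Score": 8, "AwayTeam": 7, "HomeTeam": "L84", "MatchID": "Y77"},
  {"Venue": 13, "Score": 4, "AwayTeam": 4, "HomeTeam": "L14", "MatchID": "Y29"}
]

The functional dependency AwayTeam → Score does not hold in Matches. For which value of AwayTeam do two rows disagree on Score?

AwayTeam=0: 1 row → Score = 1 ✓
AwayTeam=1: 1 row → Score = 6 ✓
AwayTeam=4: 3 rows → Score = 4, 4, 4 ✓
AwayTeam=7: 2 rows → Score = 8, 8 ✓
AwayTeam=5: 3 rows → Score takes values {10, 0} — violation
The only AwayTeam value with inconsistent Score is AwayTeam=5.

5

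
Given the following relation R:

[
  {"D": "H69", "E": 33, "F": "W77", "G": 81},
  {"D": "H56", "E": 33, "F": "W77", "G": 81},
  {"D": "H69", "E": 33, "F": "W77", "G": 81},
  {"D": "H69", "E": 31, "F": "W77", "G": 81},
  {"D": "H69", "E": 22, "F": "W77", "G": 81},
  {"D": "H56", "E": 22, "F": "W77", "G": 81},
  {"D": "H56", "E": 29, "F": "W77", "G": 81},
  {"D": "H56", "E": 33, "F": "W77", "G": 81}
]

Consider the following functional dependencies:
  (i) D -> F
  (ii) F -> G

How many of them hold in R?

2

(i) D -> F: every LHS value maps to a single RHS value — holds.
(ii) F -> G: every LHS value maps to a single RHS value — holds.
2 of the 2 dependencies hold.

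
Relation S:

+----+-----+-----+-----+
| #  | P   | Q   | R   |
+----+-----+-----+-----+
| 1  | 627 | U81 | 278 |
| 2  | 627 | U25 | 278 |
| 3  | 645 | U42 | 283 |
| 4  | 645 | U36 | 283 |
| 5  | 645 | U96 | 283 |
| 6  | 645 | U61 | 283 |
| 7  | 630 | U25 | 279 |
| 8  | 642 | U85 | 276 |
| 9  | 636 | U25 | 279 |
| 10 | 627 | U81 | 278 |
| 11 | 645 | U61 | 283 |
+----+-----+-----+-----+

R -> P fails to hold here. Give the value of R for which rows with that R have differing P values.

279

R=278: rows 1, 2, 10 → P = 627, 627, 627 ✓
R=283: rows 3, 4, 5, 6, 11 → P = 645, 645, 645, 645, 645 ✓
R=279: rows 7, 9 → P takes values {630, 636} — violation
R=276: row 8 → P = 642 ✓
The only R value with inconsistent P is R=279.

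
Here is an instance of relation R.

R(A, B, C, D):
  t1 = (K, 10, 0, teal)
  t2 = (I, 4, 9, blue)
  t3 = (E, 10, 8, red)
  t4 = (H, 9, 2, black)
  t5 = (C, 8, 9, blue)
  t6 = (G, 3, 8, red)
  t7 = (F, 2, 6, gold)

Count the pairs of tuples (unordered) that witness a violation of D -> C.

0

D=blue: all 2 rows agree on C — 0 pairs.
D=red: all 2 rows agree on C — 0 pairs.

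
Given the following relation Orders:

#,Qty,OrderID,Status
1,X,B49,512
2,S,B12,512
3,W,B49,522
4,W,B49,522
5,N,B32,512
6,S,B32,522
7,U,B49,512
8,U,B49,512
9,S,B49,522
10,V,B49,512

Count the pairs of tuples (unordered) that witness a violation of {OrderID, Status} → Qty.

(OrderID=B49, Status=512): violating pairs (1,7), (1,8), (1,10), (7,10), (8,10) — 5 pairs.
(OrderID=B49, Status=522): violating pairs (3,9), (4,9) — 2 pairs.

7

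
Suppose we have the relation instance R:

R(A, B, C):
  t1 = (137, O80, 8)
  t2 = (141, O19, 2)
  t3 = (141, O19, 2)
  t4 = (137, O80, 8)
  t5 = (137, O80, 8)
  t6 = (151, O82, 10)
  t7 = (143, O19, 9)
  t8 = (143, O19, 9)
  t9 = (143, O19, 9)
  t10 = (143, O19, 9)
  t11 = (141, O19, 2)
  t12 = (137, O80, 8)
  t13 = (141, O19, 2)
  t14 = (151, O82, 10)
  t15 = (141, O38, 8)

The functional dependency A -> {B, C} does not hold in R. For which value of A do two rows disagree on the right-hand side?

A=137: rows 1, 4, 5, 12 → {B,C} = (O80, 8), (O80, 8), (O80, 8), (O80, 8) ✓
A=141: rows 2, 3, 11, 13, 15 → {B,C} takes values {(O19, 2), (O38, 8)} — violation
A=151: rows 6, 14 → {B,C} = (O82, 10), (O82, 10) ✓
A=143: rows 7, 8, 9, 10 → {B,C} = (O19, 9), (O19, 9), (O19, 9), (O19, 9) ✓
The only A value with inconsistent RHS is A=141.

141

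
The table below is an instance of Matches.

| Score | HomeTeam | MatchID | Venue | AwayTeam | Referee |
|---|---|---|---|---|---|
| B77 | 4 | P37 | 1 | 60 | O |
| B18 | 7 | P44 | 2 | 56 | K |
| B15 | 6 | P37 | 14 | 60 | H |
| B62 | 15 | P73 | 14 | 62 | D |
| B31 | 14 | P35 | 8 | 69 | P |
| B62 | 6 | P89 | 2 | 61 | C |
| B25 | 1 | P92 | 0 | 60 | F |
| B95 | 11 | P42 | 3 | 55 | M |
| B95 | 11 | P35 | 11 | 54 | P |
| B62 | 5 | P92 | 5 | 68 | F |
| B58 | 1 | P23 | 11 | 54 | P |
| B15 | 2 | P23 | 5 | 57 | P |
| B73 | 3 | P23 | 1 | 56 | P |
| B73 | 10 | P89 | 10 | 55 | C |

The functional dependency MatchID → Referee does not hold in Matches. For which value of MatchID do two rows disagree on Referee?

MatchID=P37: 2 rows → Referee takes values {O, H} — violation
MatchID=P44: 1 row → Referee = K ✓
MatchID=P73: 1 row → Referee = D ✓
MatchID=P35: 2 rows → Referee = P, P ✓
MatchID=P89: 2 rows → Referee = C, C ✓
MatchID=P92: 2 rows → Referee = F, F ✓
MatchID=P42: 1 row → Referee = M ✓
MatchID=P23: 3 rows → Referee = P, P, P ✓
The only MatchID value with inconsistent Referee is MatchID=P37.

P37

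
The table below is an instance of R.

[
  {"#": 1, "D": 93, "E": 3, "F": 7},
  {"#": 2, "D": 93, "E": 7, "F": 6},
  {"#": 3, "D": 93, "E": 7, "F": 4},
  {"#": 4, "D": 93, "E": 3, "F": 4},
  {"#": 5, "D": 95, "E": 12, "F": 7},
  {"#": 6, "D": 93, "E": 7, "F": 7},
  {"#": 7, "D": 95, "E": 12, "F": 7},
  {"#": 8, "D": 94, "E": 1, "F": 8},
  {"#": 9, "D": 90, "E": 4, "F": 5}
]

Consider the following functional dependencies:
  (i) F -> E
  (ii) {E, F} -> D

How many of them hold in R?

1

(i) F -> E: F=7: rows 1, 5, 6, 7 → E takes values {3, 12, 7} — violation; F=4: rows 3, 4 → E takes values {7, 3} — violation — fails.
(ii) {E, F} -> D: every LHS value maps to a single RHS value — holds.
1 of the 2 dependencies holds.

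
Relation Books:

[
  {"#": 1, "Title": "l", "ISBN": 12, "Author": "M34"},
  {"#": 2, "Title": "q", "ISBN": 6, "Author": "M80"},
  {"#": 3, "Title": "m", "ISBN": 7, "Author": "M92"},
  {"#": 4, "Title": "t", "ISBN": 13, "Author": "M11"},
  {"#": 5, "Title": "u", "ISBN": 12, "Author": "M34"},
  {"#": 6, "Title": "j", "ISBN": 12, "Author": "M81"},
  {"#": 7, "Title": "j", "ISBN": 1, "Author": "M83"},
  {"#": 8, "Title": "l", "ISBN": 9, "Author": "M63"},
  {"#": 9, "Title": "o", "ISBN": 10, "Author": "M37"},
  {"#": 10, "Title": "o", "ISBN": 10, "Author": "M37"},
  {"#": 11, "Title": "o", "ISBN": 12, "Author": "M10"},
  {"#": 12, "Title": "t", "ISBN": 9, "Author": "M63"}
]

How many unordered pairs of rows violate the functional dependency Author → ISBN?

Author=M34: all 2 rows agree on ISBN — 0 pairs.
Author=M63: all 2 rows agree on ISBN — 0 pairs.
Author=M37: all 2 rows agree on ISBN — 0 pairs.

0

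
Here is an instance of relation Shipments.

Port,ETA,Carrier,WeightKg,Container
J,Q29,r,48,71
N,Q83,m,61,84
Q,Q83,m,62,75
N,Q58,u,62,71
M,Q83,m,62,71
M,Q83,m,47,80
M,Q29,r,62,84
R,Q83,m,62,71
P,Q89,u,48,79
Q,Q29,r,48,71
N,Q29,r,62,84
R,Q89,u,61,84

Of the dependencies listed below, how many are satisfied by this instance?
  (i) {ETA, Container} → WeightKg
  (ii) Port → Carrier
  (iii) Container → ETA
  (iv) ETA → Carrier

(i) {ETA, Container} → WeightKg: every LHS value maps to a single RHS value — holds.
(ii) Port → Carrier: Port=N: 3 rows → Carrier takes values {m, u, r} — violation; Port=Q: 2 rows → Carrier takes values {m, r} — violation; Port=M: 3 rows → Carrier takes values {m, r} — violation; Port=R: 2 rows → Carrier takes values {m, u} — violation — fails.
(iii) Container → ETA: Container=71: 5 rows → ETA takes values {Q29, Q58, Q83} — violation; Container=84: 4 rows → ETA takes values {Q83, Q29, Q89} — violation — fails.
(iv) ETA → Carrier: every LHS value maps to a single RHS value — holds.
2 of the 4 dependencies hold.

2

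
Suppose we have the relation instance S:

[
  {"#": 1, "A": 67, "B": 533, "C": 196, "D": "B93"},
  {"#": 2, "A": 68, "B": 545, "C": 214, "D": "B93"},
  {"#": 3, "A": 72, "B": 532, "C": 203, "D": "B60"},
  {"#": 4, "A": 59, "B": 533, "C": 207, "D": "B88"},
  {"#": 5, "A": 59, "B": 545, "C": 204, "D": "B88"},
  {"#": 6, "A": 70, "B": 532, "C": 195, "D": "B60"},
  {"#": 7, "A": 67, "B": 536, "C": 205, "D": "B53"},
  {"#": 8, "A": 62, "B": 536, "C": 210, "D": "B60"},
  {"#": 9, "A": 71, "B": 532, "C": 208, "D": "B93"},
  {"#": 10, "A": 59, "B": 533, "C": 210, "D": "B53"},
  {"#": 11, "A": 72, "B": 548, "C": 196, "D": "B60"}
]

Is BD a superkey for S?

Rows 3 and 6 have the same BD value (B=532, D=B60) but are distinct tuples, so BD does not determine every attribute — not a superkey.

No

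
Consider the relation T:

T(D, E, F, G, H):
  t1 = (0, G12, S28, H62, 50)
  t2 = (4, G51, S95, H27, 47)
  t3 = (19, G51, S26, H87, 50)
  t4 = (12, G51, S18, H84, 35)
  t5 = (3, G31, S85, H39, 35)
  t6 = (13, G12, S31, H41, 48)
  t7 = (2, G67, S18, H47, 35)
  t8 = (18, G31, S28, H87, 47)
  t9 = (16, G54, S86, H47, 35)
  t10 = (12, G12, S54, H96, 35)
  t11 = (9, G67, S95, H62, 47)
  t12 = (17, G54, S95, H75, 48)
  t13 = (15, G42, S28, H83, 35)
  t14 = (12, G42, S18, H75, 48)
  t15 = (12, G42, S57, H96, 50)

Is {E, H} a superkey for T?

All 15 rows have distinct {E, H} values, so {E, H} → (all attributes) holds and {E, H} is a superkey.

Yes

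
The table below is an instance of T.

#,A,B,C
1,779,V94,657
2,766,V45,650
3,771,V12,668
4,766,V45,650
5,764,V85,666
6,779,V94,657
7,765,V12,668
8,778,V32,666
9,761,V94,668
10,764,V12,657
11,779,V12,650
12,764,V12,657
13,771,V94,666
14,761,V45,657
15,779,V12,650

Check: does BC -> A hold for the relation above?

(B=V94, C=657): rows 1, 6 → A = 779, 779 ✓
(B=V45, C=650): rows 2, 4 → A = 766, 766 ✓
(B=V12, C=668): rows 3, 7 → A takes values {771, 765} — violation
(B=V85, C=666): row 5 → A = 764 ✓
(B=V32, C=666): row 8 → A = 778 ✓
(B=V94, C=668): row 9 → A = 761 ✓
(B=V12, C=657): rows 10, 12 → A = 764, 764 ✓
(B=V12, C=650): rows 11, 15 → A = 779, 779 ✓
(B=V94, C=666): row 13 → A = 771 ✓
(B=V45, C=657): row 14 → A = 761 ✓
Two rows agree on BC but differ on A, so BC -> A does not hold.

No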